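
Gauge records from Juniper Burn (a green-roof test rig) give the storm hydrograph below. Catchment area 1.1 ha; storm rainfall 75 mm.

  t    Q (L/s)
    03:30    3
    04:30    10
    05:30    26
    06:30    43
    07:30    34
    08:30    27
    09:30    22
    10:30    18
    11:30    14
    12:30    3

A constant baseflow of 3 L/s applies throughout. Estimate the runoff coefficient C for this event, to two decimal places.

ΣQ_DR = 170.0 L/s; V = ΣQ_DR·Δt = 6.120 × 10^5 L.
Runoff depth d = V / A = 55.64 mm.
C = d / P = 55.64 / 75 = 0.74.

C ≈ 0.74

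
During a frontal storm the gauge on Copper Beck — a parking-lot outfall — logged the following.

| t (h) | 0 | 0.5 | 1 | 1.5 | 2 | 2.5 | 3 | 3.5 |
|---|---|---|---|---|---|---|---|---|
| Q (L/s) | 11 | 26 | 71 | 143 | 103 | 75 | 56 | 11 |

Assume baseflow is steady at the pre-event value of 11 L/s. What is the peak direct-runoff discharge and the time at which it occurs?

Subtracting baseflow gives direct-runoff ordinates: 0.0, 15.0, 60.0, 132.0, 92.0, 64.0, 45.0, 0.0 L/s.
The maximum is 132.0 L/s, occurring at the reading for t = 1.5 h.

Q_p = 132.0 L/s at t = 1.5 h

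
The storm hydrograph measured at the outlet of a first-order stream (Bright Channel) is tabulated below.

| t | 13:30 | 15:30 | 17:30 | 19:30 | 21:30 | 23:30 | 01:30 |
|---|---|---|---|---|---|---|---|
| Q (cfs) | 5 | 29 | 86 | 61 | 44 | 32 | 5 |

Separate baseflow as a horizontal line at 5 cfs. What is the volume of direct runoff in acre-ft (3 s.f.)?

Direct-runoff ordinates (Q − Q_b): 0.0, 24.0, 81.0, 56.0, 39.0, 27.0, 0.0 cfs.
ΣQ_DR = 227.0 cfs.
With Δt = 2 h = 7200 s, V = ΣQ_DR · Δt = 227.0 × 7200 = 1.63 × 10^6 ft³ = 37.5 acre-ft.

V ≈ 37.5 acre-ft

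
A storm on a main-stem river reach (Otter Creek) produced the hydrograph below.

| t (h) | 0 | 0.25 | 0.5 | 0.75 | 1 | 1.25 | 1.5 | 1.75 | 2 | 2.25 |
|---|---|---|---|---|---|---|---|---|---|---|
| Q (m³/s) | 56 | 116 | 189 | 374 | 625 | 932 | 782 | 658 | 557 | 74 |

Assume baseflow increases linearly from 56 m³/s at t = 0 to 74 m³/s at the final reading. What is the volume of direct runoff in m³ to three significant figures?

V ≈ 3.34 × 10^6 m³

Direct-runoff ordinates (Q − Q_b): 0.00, 58.00, 129.00, 312.00, 561.00, 866.00, 714.00, 588.00, 485.00, 0.00 m³/s.
ΣQ_DR = 3713 m³/s.
With Δt = 0.25 h = 900 s, V = ΣQ_DR · Δt = 3713 × 900 = 3.34 × 10^6 m³.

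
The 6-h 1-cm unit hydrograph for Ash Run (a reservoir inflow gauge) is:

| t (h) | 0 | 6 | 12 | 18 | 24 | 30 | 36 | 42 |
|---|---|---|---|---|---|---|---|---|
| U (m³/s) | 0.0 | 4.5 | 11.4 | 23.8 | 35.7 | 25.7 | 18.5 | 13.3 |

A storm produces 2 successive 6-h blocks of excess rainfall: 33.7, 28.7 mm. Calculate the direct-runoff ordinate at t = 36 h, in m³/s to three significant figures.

Q ≈ 136 m³/s

By discrete convolution, Q_j = Σ (P_i / 10 mm) · U_{j−i}.
At t = 36 h (j=6): Q = (33.7/10)·18.5 + (28.7/10)·25.7 = 136 m³/s.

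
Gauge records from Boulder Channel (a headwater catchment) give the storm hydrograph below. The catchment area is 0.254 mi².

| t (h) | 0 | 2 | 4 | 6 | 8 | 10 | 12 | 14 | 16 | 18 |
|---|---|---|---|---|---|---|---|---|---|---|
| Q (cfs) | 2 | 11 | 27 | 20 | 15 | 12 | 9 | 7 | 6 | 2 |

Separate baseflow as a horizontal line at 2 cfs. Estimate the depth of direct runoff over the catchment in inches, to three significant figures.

d ≈ 1.11 in

Direct runoff: 0.0, 9.0, 25.0, 18.0, 13.0, 10.0, 7.0, 5.0, 4.0, 0.0 cfs; ΣQ_DR = 91.00 cfs.
V = ΣQ_DR · Δt = 91.00 × 7200 s = 6.552 × 10^5 ft³.
Over A = 0.254 mi², depth = V / A = 1.11 in.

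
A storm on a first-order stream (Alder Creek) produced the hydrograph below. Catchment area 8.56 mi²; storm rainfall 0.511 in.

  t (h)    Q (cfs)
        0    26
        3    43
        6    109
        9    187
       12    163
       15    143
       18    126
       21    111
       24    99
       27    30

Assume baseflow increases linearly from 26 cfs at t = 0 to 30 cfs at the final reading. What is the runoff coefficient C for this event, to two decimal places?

C ≈ 0.80

ΣQ_DR = 757.0 cfs; V = ΣQ_DR·Δt = 8.176 × 10^6 ft³.
Runoff depth d = V / A = 0.4111 in.
C = d / P = 0.4111 / 0.511 = 0.80.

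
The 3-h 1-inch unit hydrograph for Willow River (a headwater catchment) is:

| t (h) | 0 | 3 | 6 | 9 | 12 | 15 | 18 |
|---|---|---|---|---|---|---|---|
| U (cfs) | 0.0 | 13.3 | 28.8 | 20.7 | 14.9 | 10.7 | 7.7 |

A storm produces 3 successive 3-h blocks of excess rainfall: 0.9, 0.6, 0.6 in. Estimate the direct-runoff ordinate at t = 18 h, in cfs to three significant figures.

Q ≈ 22.3 cfs

By discrete convolution, Q_j = Σ (P_i / 1 in) · U_{j−i}.
At t = 18 h (j=6): Q = (0.9/1)·7.7 + (0.6/1)·10.7 + (0.6/1)·14.9 = 22.3 cfs.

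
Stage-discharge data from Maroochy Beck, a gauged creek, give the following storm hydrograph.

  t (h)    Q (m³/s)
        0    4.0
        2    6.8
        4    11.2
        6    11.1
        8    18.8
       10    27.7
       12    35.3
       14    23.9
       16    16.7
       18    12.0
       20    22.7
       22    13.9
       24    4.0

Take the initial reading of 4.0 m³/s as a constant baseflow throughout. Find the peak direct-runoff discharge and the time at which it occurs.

Q_p = 31.3 m³/s at t = 12 h

Subtracting baseflow gives direct-runoff ordinates: 0.0, 2.8, 7.2, 7.1, 14.8, 23.7, 31.3, 19.9, 12.7, 8.0, 18.7, 9.9, 0.0 m³/s.
The maximum is 31.3 m³/s, occurring at the reading for t = 12 h.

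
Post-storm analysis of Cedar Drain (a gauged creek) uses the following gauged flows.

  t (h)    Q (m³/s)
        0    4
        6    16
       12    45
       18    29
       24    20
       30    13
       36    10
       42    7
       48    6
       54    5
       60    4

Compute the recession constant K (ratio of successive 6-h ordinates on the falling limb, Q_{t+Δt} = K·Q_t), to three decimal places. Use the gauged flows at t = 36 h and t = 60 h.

K ≈ 0.795

Using the recession-limb readings at t = 36 h and t = 60 h: Q falls from 10 to 4 m³/s over 4 intervals.
K = (Q₂/Q₁)^(1/4) = (4/10)^(1/4) = 0.795.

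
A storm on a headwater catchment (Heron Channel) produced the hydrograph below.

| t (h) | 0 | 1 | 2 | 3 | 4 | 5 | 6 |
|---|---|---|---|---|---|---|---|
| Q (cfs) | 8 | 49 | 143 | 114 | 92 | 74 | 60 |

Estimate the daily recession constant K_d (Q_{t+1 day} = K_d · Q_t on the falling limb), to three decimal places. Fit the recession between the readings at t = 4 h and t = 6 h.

K_d ≈ 0.006

Between t = 4 h and t = 6 h the flow falls from 92 to 60 cfs over 2×1 h = 2 h.
Per-interval ratio K = (60/92)^(1/2) = 0.8076; K_d = K^(24/1) = 0.006.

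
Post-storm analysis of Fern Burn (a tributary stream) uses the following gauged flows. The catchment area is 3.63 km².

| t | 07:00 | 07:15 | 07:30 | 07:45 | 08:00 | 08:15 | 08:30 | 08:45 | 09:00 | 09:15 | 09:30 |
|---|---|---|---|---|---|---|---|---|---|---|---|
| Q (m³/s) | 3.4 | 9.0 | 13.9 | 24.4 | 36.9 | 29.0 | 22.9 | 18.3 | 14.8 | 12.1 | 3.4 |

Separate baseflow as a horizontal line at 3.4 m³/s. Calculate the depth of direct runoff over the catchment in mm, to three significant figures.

d ≈ 37.4 mm

Direct runoff: 0.0, 5.6, 10.5, 21.0, 33.5, 25.6, 19.5, 14.9, 11.4, 8.7, 0.0 m³/s; ΣQ_DR = 150.7 m³/s.
V = ΣQ_DR · Δt = 150.7 × 900 s = 1.356 × 10^5 m³.
Over A = 3.63 km², depth = V / A = 37.4 mm.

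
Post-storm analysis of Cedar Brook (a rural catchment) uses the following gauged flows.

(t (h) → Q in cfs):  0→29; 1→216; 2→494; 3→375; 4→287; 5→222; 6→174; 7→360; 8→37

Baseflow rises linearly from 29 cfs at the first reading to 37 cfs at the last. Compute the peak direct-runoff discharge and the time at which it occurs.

Q_p = 463.00 cfs at t = 2 h

Subtracting baseflow gives direct-runoff ordinates: 0.00, 186.00, 463.00, 343.00, 254.00, 188.00, 139.00, 324.00, 0.00 cfs.
The maximum is 463.00 cfs, occurring at the reading for t = 2 h.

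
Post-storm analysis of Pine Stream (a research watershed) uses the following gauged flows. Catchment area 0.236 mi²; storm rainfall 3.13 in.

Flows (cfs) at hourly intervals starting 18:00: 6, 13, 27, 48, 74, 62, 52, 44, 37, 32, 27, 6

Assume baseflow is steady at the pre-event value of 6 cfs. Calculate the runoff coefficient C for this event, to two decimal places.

ΣQ_DR = 356.0 cfs; V = ΣQ_DR·Δt = 1.282 × 10^6 ft³.
Runoff depth d = V / A = 2.338 in.
C = d / P = 2.338 / 3.13 = 0.75.

C ≈ 0.75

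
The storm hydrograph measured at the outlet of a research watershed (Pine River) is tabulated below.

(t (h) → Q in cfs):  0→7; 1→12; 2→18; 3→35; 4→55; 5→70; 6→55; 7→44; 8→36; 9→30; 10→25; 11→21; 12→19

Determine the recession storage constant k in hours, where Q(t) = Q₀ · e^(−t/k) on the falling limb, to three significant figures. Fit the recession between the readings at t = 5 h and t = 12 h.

On the falling limb, Q drops from 70 to 19 cfs between t = 5 h and t = 12 h (Δt = 7 h).
k = −Δt / ln(Q₂/Q₁) = −7 / ln(19/70) = 5.37 h.

k ≈ 5.37 h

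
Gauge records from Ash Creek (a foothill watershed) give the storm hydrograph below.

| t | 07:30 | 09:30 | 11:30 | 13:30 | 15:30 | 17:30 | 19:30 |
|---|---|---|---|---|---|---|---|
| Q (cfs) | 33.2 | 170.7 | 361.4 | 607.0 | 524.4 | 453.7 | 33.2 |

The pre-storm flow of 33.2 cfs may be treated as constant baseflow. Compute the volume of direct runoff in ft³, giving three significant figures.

V ≈ 1.40 × 10^7 ft³

Direct-runoff ordinates (Q − Q_b): 0.0, 137.5, 328.2, 573.8, 491.2, 420.5, 0.0 cfs.
ΣQ_DR = 1951 cfs.
With Δt = 2 h = 7200 s, V = ΣQ_DR · Δt = 1951 × 7200 = 1.40 × 10^7 ft³.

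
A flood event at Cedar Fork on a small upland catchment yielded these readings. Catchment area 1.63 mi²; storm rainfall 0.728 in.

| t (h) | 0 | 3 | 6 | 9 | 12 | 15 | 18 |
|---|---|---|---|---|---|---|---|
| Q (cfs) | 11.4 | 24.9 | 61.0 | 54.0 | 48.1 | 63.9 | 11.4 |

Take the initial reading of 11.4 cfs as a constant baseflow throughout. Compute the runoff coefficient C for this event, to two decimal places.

C ≈ 0.76

ΣQ_DR = 194.9 cfs; V = ΣQ_DR·Δt = 2.105 × 10^6 ft³.
Runoff depth d = V / A = 0.5559 in.
C = d / P = 0.5559 / 0.728 = 0.76.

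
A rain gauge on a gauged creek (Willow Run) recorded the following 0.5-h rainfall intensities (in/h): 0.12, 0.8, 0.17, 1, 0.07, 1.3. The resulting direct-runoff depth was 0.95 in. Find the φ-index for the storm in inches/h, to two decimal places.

Only the 3 blocks with intensity above φ contribute runoff: 0.8, 1, 1.3 in/h.
Σ(I−φ)·Δt = d  ⇒  (0.8+1+1.3 − 3φ)·0.5 = 0.95
φ = (3.100 − 0.95/0.5) / 3 = 0.40 in/h.

φ ≈ 0.40 in/h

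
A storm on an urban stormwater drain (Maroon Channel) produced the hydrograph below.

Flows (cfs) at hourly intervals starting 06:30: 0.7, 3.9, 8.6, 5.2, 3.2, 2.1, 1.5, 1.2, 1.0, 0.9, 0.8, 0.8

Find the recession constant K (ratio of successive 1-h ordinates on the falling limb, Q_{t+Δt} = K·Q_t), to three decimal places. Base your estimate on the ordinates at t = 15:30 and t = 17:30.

K ≈ 0.943

Using the recession-limb readings at t = 15:30 and t = 17:30: Q falls from 0.9 to 0.8 cfs over 2 intervals.
K = (Q₂/Q₁)^(1/2) = (0.8/0.9)^(1/2) = 0.943.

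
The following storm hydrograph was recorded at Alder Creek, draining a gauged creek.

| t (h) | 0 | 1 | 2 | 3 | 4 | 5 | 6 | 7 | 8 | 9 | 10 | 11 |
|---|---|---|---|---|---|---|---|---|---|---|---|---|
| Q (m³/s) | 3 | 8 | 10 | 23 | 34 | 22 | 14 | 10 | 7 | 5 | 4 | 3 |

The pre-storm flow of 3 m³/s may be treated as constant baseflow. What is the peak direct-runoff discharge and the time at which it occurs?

Q_p = 31.0 m³/s at t = 4 h

Subtracting baseflow gives direct-runoff ordinates: 0.0, 5.0, 7.0, 20.0, 31.0, 19.0, 11.0, 7.0, 4.0, 2.0, 1.0, 0.0 m³/s.
The maximum is 31.0 m³/s, occurring at the reading for t = 4 h.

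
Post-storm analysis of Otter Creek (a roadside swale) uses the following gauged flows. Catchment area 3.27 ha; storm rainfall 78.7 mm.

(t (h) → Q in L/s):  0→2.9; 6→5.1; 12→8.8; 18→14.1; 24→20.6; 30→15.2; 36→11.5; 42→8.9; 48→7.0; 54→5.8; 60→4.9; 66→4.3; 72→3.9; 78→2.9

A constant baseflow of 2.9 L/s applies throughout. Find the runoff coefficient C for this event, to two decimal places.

C ≈ 0.63

ΣQ_DR = 75.30 L/s; V = ΣQ_DR·Δt = 1.626 × 10^6 L.
Runoff depth d = V / A = 49.74 mm.
C = d / P = 49.74 / 78.7 = 0.63.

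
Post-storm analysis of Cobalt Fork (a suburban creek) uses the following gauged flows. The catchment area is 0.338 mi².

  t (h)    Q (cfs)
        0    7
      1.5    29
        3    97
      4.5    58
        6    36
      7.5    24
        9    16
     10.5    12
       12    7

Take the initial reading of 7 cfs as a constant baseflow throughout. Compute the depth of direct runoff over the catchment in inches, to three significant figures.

Direct runoff: 0.0, 22.0, 90.0, 51.0, 29.0, 17.0, 9.0, 5.0, 0.0 cfs; ΣQ_DR = 223.0 cfs.
V = ΣQ_DR · Δt = 223.0 × 5400 s = 1.204 × 10^6 ft³.
Over A = 0.338 mi², depth = V / A = 1.53 in.

d ≈ 1.53 in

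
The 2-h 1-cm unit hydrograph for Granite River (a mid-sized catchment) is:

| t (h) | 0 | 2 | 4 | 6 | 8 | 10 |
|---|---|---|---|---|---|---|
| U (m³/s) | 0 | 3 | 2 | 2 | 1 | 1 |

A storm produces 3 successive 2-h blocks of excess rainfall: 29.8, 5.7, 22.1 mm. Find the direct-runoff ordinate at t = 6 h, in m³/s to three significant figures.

By discrete convolution, Q_j = Σ (P_i / 10 mm) · U_{j−i}.
At t = 6 h (j=3): Q = (29.8/10)·2 + (5.7/10)·2 + (22.1/10)·3 = 13.7 m³/s.

Q ≈ 13.7 m³/s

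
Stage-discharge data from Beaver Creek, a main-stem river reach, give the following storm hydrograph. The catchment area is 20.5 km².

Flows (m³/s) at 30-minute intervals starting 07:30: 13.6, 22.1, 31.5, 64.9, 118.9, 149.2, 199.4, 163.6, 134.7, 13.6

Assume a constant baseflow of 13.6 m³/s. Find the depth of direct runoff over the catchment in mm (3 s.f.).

d ≈ 68.1 mm

Direct runoff: 0.0, 8.5, 17.9, 51.3, 105.3, 135.6, 185.8, 150.0, 121.1, 0.0 m³/s; ΣQ_DR = 775.5 m³/s.
V = ΣQ_DR · Δt = 775.5 × 1800 s = 1.396 × 10^6 m³.
Over A = 20.5 km², depth = V / A = 68.1 mm.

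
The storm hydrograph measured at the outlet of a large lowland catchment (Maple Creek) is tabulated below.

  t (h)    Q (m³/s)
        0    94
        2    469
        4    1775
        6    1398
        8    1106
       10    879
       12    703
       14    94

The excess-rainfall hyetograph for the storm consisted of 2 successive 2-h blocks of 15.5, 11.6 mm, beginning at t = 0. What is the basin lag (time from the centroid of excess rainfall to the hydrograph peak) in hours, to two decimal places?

t_L ≈ 2.14 h

Centroid of excess rainfall: t_c = Σ P_i·t̄_i / ΣP_i = 1.8561 h (block centres at 1, 3 h).
Hydrograph peak occurs at t = 4 h, so basin lag t_L = 4 − 1.8561 = 2.14 h.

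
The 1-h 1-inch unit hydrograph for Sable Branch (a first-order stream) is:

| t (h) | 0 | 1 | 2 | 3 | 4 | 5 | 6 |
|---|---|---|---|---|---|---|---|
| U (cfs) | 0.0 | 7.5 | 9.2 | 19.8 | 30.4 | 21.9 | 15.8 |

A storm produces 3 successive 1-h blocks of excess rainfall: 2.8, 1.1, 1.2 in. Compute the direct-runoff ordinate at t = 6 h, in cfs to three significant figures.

By discrete convolution, Q_j = Σ (P_i / 1 in) · U_{j−i}.
At t = 6 h (j=6): Q = (2.8/1)·15.8 + (1.1/1)·21.9 + (1.2/1)·30.4 = 105 cfs.

Q ≈ 105 cfs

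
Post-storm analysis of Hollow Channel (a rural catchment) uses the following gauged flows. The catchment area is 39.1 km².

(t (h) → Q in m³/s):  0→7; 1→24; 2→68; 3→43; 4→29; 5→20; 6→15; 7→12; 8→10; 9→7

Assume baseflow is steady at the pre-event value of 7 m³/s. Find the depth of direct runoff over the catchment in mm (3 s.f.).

d ≈ 15.2 mm

Direct runoff: 0.0, 17.0, 61.0, 36.0, 22.0, 13.0, 8.0, 5.0, 3.0, 0.0 m³/s; ΣQ_DR = 165.0 m³/s.
V = ΣQ_DR · Δt = 165.0 × 3600 s = 5.940 × 10^5 m³.
Over A = 39.1 km², depth = V / A = 15.2 mm.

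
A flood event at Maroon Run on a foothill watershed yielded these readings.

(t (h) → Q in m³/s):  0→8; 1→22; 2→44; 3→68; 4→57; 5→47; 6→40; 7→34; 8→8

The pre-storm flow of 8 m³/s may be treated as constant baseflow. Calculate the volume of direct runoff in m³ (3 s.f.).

Direct-runoff ordinates (Q − Q_b): 0.0, 14.0, 36.0, 60.0, 49.0, 39.0, 32.0, 26.0, 0.0 m³/s.
ΣQ_DR = 256.0 m³/s.
With Δt = 1 h = 3600 s, V = ΣQ_DR · Δt = 256.0 × 3600 = 9.22 × 10^5 m³.

V ≈ 9.22 × 10^5 m³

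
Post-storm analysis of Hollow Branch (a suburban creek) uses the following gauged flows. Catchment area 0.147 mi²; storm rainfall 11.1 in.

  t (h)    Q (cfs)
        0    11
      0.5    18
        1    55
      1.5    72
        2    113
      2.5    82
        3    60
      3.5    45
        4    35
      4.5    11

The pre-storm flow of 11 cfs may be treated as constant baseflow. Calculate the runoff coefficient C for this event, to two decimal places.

C ≈ 0.19

ΣQ_DR = 392.0 cfs; V = ΣQ_DR·Δt = 7.056 × 10^5 ft³.
Runoff depth d = V / A = 2.066 in.
C = d / P = 2.066 / 11.1 = 0.19.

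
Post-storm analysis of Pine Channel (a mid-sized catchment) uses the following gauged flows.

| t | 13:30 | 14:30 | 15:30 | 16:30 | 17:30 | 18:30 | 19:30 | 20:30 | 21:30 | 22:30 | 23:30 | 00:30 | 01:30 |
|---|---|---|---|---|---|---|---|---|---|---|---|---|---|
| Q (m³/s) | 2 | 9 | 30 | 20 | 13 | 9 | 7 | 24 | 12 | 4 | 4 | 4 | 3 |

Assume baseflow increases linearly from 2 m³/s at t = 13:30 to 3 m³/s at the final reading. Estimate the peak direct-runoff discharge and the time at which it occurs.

Q_p = 27.83 m³/s at t = 15:30

Subtracting baseflow gives direct-runoff ordinates: 0.00, 6.92, 27.83, 17.75, 10.67, 6.58, 4.50, 21.42, 9.33, 1.25, 1.17, 1.08, 0.00 m³/s.
The maximum is 27.83 m³/s, occurring at the reading for t = 15:30.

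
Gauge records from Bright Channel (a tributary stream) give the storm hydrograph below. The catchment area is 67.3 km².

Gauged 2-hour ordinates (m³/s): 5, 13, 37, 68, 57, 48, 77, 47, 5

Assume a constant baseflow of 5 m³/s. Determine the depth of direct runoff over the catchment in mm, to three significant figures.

d ≈ 33.4 mm

Direct runoff: 0.0, 8.0, 32.0, 63.0, 52.0, 43.0, 72.0, 42.0, 0.0 m³/s; ΣQ_DR = 312.0 m³/s.
V = ΣQ_DR · Δt = 312.0 × 7200 s = 2.246 × 10^6 m³.
Over A = 67.3 km², depth = V / A = 33.4 mm.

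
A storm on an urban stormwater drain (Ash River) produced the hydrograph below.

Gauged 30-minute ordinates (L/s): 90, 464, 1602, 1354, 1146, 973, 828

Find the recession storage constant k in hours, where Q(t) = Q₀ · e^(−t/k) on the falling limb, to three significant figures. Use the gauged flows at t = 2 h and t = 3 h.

k ≈ 3.08 h

On the falling limb, Q drops from 1146 to 828 L/s between t = 2 h and t = 3 h (Δt = 1 h).
k = −Δt / ln(Q₂/Q₁) = −1 / ln(828/1146) = 3.08 h.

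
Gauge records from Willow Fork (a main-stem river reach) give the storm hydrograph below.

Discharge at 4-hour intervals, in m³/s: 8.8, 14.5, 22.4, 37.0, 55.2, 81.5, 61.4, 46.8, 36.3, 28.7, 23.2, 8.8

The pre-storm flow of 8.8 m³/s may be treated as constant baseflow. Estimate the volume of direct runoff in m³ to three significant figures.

V ≈ 4.59 × 10^6 m³

Direct-runoff ordinates (Q − Q_b): 0.0, 5.7, 13.6, 28.2, 46.4, 72.7, 52.6, 38.0, 27.5, 19.9, 14.4, 0.0 m³/s.
ΣQ_DR = 319.0 m³/s.
With Δt = 4 h = 14400 s, V = ΣQ_DR · Δt = 319.0 × 14400 = 4.59 × 10^6 m³.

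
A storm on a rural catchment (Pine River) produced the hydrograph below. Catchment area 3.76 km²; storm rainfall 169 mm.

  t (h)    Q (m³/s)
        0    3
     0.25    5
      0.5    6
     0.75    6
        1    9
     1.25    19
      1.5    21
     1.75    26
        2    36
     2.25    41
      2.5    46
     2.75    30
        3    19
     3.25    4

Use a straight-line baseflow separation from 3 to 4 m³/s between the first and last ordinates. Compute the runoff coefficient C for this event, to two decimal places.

C ≈ 0.31

ΣQ_DR = 222.0 m³/s; V = ΣQ_DR·Δt = 1.998 × 10^5 m³.
Runoff depth d = V / A = 53.14 mm.
C = d / P = 53.14 / 169 = 0.31.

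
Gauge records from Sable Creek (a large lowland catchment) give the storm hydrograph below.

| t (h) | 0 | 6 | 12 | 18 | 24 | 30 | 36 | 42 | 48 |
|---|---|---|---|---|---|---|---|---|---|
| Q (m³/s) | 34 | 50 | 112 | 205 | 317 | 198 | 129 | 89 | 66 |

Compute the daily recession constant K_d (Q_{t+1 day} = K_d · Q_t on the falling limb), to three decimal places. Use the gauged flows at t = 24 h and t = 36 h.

Between t = 24 h and t = 36 h the flow falls from 317 to 129 m³/s over 2×6 h = 12 h.
Per-interval ratio K = (129/317)^(1/2) = 0.6379; K_d = K^(24/6) = 0.166.

K_d ≈ 0.166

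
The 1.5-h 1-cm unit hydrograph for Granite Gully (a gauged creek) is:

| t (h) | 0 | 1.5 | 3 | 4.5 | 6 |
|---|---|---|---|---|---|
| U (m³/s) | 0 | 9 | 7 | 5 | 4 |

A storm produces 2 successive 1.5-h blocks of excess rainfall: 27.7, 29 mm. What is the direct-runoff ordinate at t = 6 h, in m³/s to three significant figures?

By discrete convolution, Q_j = Σ (P_i / 10 mm) · U_{j−i}.
At t = 6 h (j=4): Q = (27.7/10)·4 + (29/10)·5 = 25.6 m³/s.

Q ≈ 25.6 m³/s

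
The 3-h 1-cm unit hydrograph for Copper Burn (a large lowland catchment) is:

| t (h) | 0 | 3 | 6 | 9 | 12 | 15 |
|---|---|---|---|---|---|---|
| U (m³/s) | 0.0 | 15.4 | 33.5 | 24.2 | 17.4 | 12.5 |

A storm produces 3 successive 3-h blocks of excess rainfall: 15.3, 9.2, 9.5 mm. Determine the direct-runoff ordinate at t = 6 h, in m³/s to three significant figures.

By discrete convolution, Q_j = Σ (P_i / 10 mm) · U_{j−i}.
At t = 6 h (j=2): Q = (15.3/10)·33.5 + (9.2/10)·15.4 + (9.5/10)·0.0 = 65.4 m³/s.

Q ≈ 65.4 m³/s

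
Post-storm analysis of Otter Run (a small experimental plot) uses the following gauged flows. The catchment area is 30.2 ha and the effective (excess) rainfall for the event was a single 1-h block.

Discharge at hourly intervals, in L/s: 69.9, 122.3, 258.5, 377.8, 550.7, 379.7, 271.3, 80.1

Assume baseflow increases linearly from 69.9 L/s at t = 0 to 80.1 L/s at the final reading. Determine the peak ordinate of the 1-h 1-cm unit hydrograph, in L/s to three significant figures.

Direct runoff: 0.00, 50.94, 185.69, 303.53, 474.97, 302.51, 192.66, 0.00 L/s; ΣQ_DR = 1510 L/s, peak = 474.97 L/s.
Runoff depth d = ΣQ_DR·Δt / A = 1510 × 3600 / (30.2 ha) = 18.00 mm.
The 1-cm UH is the DRH scaled by (10 mm)/d, so U_p = 474.97 × 10/18.00 = 264 L/s.

U_p ≈ 264 L/s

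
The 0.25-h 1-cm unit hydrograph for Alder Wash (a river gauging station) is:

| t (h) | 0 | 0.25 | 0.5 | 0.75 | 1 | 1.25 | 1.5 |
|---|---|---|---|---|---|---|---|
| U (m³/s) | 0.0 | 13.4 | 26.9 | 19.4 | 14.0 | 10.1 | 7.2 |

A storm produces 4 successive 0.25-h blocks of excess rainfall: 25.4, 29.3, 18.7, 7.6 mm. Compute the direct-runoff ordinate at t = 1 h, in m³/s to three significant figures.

By discrete convolution, Q_j = Σ (P_i / 10 mm) · U_{j−i}.
At t = 1 h (j=4): Q = (25.4/10)·14.0 + (29.3/10)·19.4 + (18.7/10)·26.9 + (7.6/10)·13.4 = 153 m³/s.

Q ≈ 153 m³/s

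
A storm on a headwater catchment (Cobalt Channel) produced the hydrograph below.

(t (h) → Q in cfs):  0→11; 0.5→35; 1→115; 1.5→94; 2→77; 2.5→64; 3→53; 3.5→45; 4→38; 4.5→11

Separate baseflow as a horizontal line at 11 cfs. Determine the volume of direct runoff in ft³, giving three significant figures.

V ≈ 7.79 × 10^5 ft³

Direct-runoff ordinates (Q − Q_b): 0.0, 24.0, 104.0, 83.0, 66.0, 53.0, 42.0, 34.0, 27.0, 0.0 cfs.
ΣQ_DR = 433.0 cfs.
With Δt = 0.5 h = 1800 s, V = ΣQ_DR · Δt = 433.0 × 1800 = 7.79 × 10^5 ft³.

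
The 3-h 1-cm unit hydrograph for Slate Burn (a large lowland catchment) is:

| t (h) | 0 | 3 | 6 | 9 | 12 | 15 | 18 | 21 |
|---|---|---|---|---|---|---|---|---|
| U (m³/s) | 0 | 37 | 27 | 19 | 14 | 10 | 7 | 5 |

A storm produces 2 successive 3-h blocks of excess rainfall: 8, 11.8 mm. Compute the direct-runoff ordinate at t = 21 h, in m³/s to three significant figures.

By discrete convolution, Q_j = Σ (P_i / 10 mm) · U_{j−i}.
At t = 21 h (j=7): Q = (8/10)·5 + (11.8/10)·7 = 12.3 m³/s.

Q ≈ 12.3 m³/s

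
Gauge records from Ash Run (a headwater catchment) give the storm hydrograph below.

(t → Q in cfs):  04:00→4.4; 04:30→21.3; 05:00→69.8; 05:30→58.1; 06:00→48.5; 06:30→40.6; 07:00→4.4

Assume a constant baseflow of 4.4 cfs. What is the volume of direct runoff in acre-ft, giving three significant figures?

V ≈ 8.94 acre-ft

Direct-runoff ordinates (Q − Q_b): 0.0, 16.9, 65.4, 53.7, 44.1, 36.2, 0.0 cfs.
ΣQ_DR = 216.3 cfs.
With Δt = 0.5 h = 1800 s, V = ΣQ_DR · Δt = 216.3 × 1800 = 3.89 × 10^5 ft³ = 8.94 acre-ft.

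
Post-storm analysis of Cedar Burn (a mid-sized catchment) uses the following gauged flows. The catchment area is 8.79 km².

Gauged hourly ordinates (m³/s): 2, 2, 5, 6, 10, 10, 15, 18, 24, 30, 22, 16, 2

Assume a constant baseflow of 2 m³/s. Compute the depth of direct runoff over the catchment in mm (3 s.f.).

d ≈ 55.7 mm

Direct runoff: 0.0, 0.0, 3.0, 4.0, 8.0, 8.0, 13.0, 16.0, 22.0, 28.0, 20.0, 14.0, 0.0 m³/s; ΣQ_DR = 136.0 m³/s.
V = ΣQ_DR · Δt = 136.0 × 3600 s = 4.896 × 10^5 m³.
Over A = 8.79 km², depth = V / A = 55.7 mm.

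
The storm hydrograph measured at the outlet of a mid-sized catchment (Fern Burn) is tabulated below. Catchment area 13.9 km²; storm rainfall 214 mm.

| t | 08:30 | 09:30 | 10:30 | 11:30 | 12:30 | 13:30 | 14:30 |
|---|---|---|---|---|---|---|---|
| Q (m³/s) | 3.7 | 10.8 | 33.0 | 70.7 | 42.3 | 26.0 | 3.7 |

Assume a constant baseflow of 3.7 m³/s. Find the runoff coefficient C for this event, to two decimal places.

C ≈ 0.20

ΣQ_DR = 164.3 m³/s; V = ΣQ_DR·Δt = 5.915 × 10^5 m³.
Runoff depth d = V / A = 42.55 mm.
C = d / P = 42.55 / 214 = 0.20.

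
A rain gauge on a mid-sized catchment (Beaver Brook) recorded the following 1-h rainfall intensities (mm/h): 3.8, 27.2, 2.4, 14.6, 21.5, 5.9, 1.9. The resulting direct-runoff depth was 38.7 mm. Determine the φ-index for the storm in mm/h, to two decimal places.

φ ≈ 8.20 mm/h

Only the 3 blocks with intensity above φ contribute runoff: 27.2, 14.6, 21.5 mm/h.
Σ(I−φ)·Δt = d  ⇒  (27.2+14.6+21.5 − 3φ)·1 = 38.7
φ = (63.30 − 38.7/1) / 3 = 8.20 mm/h.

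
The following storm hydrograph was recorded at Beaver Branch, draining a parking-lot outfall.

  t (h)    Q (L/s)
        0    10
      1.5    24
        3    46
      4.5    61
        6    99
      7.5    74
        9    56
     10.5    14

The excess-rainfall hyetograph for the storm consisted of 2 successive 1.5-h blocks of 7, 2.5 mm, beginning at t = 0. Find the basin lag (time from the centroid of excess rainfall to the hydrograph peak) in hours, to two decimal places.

Centroid of excess rainfall: t_c = Σ P_i·t̄_i / ΣP_i = 1.1447 h (block centres at 0.75, 2.25 h).
Hydrograph peak occurs at t = 6 h, so basin lag t_L = 6 − 1.1447 = 4.86 h.

t_L ≈ 4.86 h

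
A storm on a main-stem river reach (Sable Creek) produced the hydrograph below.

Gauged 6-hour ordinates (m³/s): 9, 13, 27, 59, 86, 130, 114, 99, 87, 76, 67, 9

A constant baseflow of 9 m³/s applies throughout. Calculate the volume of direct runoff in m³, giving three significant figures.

Direct-runoff ordinates (Q − Q_b): 0.0, 4.0, 18.0, 50.0, 77.0, 121.0, 105.0, 90.0, 78.0, 67.0, 58.0, 0.0 m³/s.
ΣQ_DR = 668.0 m³/s.
With Δt = 6 h = 21600 s, V = ΣQ_DR · Δt = 668.0 × 21600 = 1.44 × 10^7 m³.

V ≈ 1.44 × 10^7 m³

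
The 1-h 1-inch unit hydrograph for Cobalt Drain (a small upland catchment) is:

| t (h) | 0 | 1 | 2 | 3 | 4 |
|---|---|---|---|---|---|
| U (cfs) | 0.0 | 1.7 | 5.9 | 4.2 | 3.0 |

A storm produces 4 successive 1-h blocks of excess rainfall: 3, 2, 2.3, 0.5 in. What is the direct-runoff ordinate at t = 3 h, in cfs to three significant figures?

Q ≈ 28.3 cfs

By discrete convolution, Q_j = Σ (P_i / 1 in) · U_{j−i}.
At t = 3 h (j=3): Q = (3/1)·4.2 + (2/1)·5.9 + (2.3/1)·1.7 + (0.5/1)·0.0 = 28.3 cfs.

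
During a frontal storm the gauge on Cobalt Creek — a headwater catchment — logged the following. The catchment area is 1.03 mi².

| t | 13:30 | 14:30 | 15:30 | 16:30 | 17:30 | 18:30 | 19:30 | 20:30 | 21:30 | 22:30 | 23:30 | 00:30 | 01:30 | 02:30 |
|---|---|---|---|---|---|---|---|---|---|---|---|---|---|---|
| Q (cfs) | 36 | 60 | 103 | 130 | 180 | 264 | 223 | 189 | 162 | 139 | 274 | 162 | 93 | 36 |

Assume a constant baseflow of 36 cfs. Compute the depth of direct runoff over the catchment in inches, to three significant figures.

Direct runoff: 0.0, 24.0, 67.0, 94.0, 144.0, 228.0, 187.0, 153.0, 126.0, 103.0, 238.0, 126.0, 57.0, 0.0 cfs; ΣQ_DR = 1547 cfs.
V = ΣQ_DR · Δt = 1547 × 3600 s = 5.569 × 10^6 ft³.
Over A = 1.03 mi², depth = V / A = 2.33 in.

d ≈ 2.33 in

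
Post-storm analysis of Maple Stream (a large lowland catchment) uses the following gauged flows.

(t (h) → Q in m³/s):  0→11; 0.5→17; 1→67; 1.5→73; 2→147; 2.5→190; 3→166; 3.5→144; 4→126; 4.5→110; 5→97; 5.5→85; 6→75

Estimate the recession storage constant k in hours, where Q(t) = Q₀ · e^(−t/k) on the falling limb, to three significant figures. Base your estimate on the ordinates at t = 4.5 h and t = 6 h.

k ≈ 3.92 h

On the falling limb, Q drops from 110 to 75 m³/s between t = 4.5 h and t = 6 h (Δt = 1.5 h).
k = −Δt / ln(Q₂/Q₁) = −1.5 / ln(75/110) = 3.92 h.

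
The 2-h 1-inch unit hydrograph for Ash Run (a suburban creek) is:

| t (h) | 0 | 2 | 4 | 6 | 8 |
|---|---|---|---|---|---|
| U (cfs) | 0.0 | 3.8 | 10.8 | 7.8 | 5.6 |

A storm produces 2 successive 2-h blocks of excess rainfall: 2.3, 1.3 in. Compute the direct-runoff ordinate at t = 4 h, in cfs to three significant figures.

By discrete convolution, Q_j = Σ (P_i / 1 in) · U_{j−i}.
At t = 4 h (j=2): Q = (2.3/1)·10.8 + (1.3/1)·3.8 = 29.8 cfs.

Q ≈ 29.8 cfs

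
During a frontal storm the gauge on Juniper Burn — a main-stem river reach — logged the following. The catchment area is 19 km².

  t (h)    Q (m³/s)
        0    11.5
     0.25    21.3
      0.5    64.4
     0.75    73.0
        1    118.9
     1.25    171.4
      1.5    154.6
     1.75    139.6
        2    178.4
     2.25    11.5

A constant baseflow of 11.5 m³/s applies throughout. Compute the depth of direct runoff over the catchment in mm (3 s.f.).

d ≈ 39.3 mm

Direct runoff: 0.0, 9.8, 52.9, 61.5, 107.4, 159.9, 143.1, 128.1, 166.9, 0.0 m³/s; ΣQ_DR = 829.6 m³/s.
V = ΣQ_DR · Δt = 829.6 × 900 s = 7.466 × 10^5 m³.
Over A = 19 km², depth = V / A = 39.3 mm.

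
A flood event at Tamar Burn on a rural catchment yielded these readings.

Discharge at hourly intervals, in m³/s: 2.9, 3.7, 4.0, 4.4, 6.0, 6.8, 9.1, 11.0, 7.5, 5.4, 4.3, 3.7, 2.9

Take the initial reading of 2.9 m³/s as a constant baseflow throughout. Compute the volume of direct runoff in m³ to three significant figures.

Direct-runoff ordinates (Q − Q_b): 0.0, 0.8, 1.1, 1.5, 3.1, 3.9, 6.2, 8.1, 4.6, 2.5, 1.4, 0.8, 0.0 m³/s.
ΣQ_DR = 34.00 m³/s.
With Δt = 1 h = 3600 s, V = ΣQ_DR · Δt = 34.00 × 3600 = 1.22 × 10^5 m³.

V ≈ 1.22 × 10^5 m³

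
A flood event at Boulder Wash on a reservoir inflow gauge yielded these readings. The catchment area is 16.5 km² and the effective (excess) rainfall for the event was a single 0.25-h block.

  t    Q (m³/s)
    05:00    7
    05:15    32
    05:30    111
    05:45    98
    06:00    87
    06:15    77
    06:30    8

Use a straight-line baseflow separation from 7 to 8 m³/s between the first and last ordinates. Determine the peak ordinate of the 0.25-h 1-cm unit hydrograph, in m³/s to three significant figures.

Direct runoff: 0.00, 24.83, 103.67, 90.50, 79.33, 69.17, 0.00 m³/s; ΣQ_DR = 367.5 m³/s, peak = 103.67 m³/s.
Runoff depth d = ΣQ_DR·Δt / A = 367.5 × 900 / (16.5 km²) = 20.05 mm.
The 1-cm UH is the DRH scaled by (10 mm)/d, so U_p = 103.67 × 10/20.05 = 51.7 m³/s.

U_p ≈ 51.7 m³/s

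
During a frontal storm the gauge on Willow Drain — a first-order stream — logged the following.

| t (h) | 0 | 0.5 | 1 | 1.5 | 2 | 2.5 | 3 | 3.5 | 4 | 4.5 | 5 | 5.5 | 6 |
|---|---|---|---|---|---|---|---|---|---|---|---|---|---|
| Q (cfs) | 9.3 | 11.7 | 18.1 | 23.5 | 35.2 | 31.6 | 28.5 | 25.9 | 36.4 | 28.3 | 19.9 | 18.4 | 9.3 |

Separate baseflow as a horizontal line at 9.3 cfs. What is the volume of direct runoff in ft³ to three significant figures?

Direct-runoff ordinates (Q − Q_b): 0.0, 2.4, 8.8, 14.2, 25.9, 22.3, 19.2, 16.6, 27.1, 19.0, 10.6, 9.1, 0.0 cfs.
ΣQ_DR = 175.2 cfs.
With Δt = 0.5 h = 1800 s, V = ΣQ_DR · Δt = 175.2 × 1800 = 3.15 × 10^5 ft³.

V ≈ 3.15 × 10^5 ft³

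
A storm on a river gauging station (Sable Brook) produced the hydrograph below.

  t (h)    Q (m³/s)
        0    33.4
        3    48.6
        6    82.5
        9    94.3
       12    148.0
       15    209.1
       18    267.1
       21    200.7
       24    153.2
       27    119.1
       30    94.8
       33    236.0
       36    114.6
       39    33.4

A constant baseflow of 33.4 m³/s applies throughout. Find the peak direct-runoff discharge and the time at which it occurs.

Subtracting baseflow gives direct-runoff ordinates: 0.0, 15.2, 49.1, 60.9, 114.6, 175.7, 233.7, 167.3, 119.8, 85.7, 61.4, 202.6, 81.2, 0.0 m³/s.
The maximum is 233.7 m³/s, occurring at the reading for t = 18 h.

Q_p = 233.7 m³/s at t = 18 h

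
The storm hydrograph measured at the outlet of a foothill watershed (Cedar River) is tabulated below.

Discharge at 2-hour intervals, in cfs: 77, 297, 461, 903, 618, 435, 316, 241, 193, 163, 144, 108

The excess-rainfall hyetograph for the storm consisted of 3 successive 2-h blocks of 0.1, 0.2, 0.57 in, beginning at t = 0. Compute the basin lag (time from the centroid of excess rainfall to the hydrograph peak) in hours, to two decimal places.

t_L ≈ 1.92 h

Centroid of excess rainfall: t_c = Σ P_i·t̄_i / ΣP_i = 4.0805 h (block centres at 1, 3, 5 h).
Hydrograph peak occurs at t = 6 h, so basin lag t_L = 6 − 4.0805 = 1.92 h.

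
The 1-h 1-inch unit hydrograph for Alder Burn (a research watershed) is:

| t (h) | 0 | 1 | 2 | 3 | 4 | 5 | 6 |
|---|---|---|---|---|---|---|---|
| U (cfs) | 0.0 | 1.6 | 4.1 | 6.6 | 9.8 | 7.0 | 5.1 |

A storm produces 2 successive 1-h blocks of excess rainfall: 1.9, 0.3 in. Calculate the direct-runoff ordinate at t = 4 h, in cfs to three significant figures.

Q ≈ 20.6 cfs

By discrete convolution, Q_j = Σ (P_i / 1 in) · U_{j−i}.
At t = 4 h (j=4): Q = (1.9/1)·9.8 + (0.3/1)·6.6 = 20.6 cfs.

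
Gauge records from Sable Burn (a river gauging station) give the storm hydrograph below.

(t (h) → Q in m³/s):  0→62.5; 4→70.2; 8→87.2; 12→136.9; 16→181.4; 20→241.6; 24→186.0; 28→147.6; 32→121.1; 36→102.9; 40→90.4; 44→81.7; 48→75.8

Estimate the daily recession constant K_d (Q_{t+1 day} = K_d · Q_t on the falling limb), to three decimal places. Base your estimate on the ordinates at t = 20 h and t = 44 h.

Between t = 20 h and t = 44 h the flow falls from 241.6 to 81.7 m³/s over 6×4 h = 24 h.
Per-interval ratio K = (81.7/241.6)^(1/6) = 0.8347; K_d = K^(24/4) = 0.338.

K_d ≈ 0.338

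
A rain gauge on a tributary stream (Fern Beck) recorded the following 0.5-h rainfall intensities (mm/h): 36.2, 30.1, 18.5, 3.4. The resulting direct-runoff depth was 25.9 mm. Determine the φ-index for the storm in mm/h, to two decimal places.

Only the 3 blocks with intensity above φ contribute runoff: 36.2, 30.1, 18.5 mm/h.
Σ(I−φ)·Δt = d  ⇒  (36.2+30.1+18.5 − 3φ)·0.5 = 25.9
φ = (84.80 − 25.9/0.5) / 3 = 11.00 mm/h.

φ ≈ 11.00 mm/h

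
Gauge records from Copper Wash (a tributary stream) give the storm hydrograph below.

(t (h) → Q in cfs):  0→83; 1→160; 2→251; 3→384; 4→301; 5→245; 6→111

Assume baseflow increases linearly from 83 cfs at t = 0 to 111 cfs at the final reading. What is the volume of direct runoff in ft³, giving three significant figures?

V ≈ 3.08 × 10^6 ft³

Direct-runoff ordinates (Q − Q_b): 0.00, 72.33, 158.67, 287.00, 199.33, 138.67, 0.00 cfs.
ΣQ_DR = 856.0 cfs.
With Δt = 1 h = 3600 s, V = ΣQ_DR · Δt = 856.0 × 3600 = 3.08 × 10^6 ft³.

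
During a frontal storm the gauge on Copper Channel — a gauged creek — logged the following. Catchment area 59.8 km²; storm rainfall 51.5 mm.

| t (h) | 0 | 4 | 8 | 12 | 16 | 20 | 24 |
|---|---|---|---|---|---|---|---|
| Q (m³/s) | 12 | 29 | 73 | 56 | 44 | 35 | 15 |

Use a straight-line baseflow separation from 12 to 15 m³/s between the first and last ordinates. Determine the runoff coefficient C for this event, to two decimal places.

ΣQ_DR = 169.5 m³/s; V = ΣQ_DR·Δt = 2.441 × 10^6 m³.
Runoff depth d = V / A = 40.82 mm.
C = d / P = 40.82 / 51.5 = 0.79.

C ≈ 0.79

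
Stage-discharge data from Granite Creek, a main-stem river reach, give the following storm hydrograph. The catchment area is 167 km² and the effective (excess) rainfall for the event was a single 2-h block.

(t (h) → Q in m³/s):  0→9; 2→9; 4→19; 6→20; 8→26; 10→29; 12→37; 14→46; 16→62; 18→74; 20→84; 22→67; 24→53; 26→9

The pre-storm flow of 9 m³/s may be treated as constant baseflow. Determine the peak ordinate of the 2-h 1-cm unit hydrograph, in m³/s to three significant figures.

U_p ≈ 41.6 m³/s

Direct runoff: 0.0, 0.0, 10.0, 11.0, 17.0, 20.0, 28.0, 37.0, 53.0, 65.0, 75.0, 58.0, 44.0, 0.0 m³/s; ΣQ_DR = 418.0 m³/s, peak = 75.0 m³/s.
Runoff depth d = ΣQ_DR·Δt / A = 418.0 × 7200 / (167 km²) = 18.02 mm.
The 1-cm UH is the DRH scaled by (10 mm)/d, so U_p = 75.0 × 10/18.02 = 41.6 m³/s.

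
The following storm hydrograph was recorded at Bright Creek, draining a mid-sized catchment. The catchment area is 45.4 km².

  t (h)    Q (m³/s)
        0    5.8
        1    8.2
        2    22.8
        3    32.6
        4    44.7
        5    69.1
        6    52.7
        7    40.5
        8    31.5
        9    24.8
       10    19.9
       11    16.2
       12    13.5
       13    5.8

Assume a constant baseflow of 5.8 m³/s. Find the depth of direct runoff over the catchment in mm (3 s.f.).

Direct runoff: 0.0, 2.4, 17.0, 26.8, 38.9, 63.3, 46.9, 34.7, 25.7, 19.0, 14.1, 10.4, 7.7, 0.0 m³/s; ΣQ_DR = 306.9 m³/s.
V = ΣQ_DR · Δt = 306.9 × 3600 s = 1.105 × 10^6 m³.
Over A = 45.4 km², depth = V / A = 24.3 mm.

d ≈ 24.3 mm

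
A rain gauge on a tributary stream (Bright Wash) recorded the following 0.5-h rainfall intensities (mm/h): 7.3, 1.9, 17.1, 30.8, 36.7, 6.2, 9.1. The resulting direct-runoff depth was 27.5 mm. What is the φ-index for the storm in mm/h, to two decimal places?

φ ≈ 9.87 mm/h

Only the 3 blocks with intensity above φ contribute runoff: 17.1, 30.8, 36.7 mm/h.
Σ(I−φ)·Δt = d  ⇒  (17.1+30.8+36.7 − 3φ)·0.5 = 27.5
φ = (84.60 − 27.5/0.5) / 3 = 9.87 mm/h.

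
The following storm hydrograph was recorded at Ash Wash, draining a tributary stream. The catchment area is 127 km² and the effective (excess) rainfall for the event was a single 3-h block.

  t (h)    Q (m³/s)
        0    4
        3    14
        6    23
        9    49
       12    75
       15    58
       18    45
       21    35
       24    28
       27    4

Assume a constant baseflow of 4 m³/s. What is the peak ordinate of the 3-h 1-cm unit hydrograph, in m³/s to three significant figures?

U_p ≈ 28.3 m³/s

Direct runoff: 0.0, 10.0, 19.0, 45.0, 71.0, 54.0, 41.0, 31.0, 24.0, 0.0 m³/s; ΣQ_DR = 295.0 m³/s, peak = 71.0 m³/s.
Runoff depth d = ΣQ_DR·Δt / A = 295.0 × 10800 / (127 km²) = 25.09 mm.
The 1-cm UH is the DRH scaled by (10 mm)/d, so U_p = 71.0 × 10/25.09 = 28.3 m³/s.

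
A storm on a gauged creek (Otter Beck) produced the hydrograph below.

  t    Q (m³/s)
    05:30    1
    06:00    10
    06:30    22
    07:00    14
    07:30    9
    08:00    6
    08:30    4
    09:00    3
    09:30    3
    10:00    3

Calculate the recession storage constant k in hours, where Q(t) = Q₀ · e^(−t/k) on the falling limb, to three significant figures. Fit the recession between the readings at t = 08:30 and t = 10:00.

On the falling limb, Q drops from 4 to 3 m³/s between t = 08:30 and t = 10:00 (Δt = 1.5 h).
k = −Δt / ln(Q₂/Q₁) = −1.5 / ln(3/4) = 5.21 h.

k ≈ 5.21 h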